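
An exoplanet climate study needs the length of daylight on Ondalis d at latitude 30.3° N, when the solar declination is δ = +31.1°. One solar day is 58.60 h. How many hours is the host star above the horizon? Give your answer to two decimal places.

cos h₀ = −tan ϕ · tan δ = −tan(+30.3°) × tan(+31.100°) = -0.3525, so h₀ = 1.9310 rad = 110.64°.
Daylight = 2h₀/(2π) × 58.60 h = (1.9310/π) × 58.60 = 36.02 h.

36.02 h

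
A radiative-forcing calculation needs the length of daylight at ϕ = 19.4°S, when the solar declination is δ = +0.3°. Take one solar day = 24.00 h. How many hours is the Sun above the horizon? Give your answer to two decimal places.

cos h₀ = −tan ϕ · tan δ = −tan(-19.4°) × tan(+0.300°) = 0.0018, so h₀ = 1.5690 rad = 89.89°.
Daylight = 2h₀/(2π) × 24.00 h = (1.5690/π) × 24.00 = 11.99 h.

11.99 h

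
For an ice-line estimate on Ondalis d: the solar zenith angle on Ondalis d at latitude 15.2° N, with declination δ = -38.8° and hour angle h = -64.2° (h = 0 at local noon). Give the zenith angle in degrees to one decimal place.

θ_z = 80.6°

cos θ_z = sin ϕ sin δ + cos ϕ cos δ cos h = -0.164289 + 0.327326 = 0.163037.
θ_z = arccos(0.163037) = 80.6°.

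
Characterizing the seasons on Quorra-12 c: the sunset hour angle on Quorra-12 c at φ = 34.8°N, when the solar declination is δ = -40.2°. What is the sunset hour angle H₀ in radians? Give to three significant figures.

H₀ = 0.943 rad

cos H₀ = −tan φ · tan δ = −tan(+34.8°) × tan(-40.200°) = 0.5873, so H₀ = 0.9430 rad = 54.03°.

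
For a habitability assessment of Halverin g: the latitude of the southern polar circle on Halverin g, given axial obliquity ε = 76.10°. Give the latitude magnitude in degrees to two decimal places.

The polar circle is the lowest latitude that experiences at least one full rotation of continuous darkness at the northern-summer solstice; it lies at |φ| = 90° − ε = 90° − 76.10° = 13.90°.

13.90°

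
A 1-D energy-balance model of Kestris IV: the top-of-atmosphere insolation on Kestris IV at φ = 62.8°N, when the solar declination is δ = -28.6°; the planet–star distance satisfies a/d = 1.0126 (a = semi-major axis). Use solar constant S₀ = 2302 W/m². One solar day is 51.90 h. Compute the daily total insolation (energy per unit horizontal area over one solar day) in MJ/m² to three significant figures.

cos H₀ = −tan(+62.8°) tan(-28.600°) = 1.0609 ≥ 1 ⇒ polar night, H₀ = 0 and Q̄ = 0.
Inverse-square distance factor (a/d)² = 1.0126² = 1.025359.
Daily total = Q̄ × 51.90 h × 3600 s/h = 0.00 MJ/m².

0.00 MJ/m²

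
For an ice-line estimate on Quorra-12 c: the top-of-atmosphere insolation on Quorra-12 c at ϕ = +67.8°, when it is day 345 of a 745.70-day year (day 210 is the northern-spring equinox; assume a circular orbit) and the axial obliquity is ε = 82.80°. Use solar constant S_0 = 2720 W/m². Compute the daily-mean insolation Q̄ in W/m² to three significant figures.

Solar longitude: L_s = 360° × (345 − 210)/745.70 = 65.174°.
sin δ = sin 82.80° × sin 65.174° = 0.90043, so δ = +64.214°.
cos h₀ = −tan(+67.8°) tan(+64.214°) = -5.0722 ≤ −1 ⇒ polar day, h₀ = π.
Bracket: h₀ sin ϕ sin δ + cos ϕ cos δ sin h₀ = 3.1416×0.92587×0.90043 + 0.37784×0.43501×0.00000 = 2.619093 + 0.000000 = 2.619093.
Q̄ = (S_0/π) × [bracket] = (2720/π) × 2.619093 = 2268 W/m².

Q̄ ≈ 2.27e+03 W/m²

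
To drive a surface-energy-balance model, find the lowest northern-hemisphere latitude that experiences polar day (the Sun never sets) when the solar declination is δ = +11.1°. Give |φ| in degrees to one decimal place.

Polar day requires cos H₀ = −tan φ tan δ ≤ −1, i.e. tan φ tan δ ≥ 1.
The boundary is |tan φ| · |tan δ| = 1, so |φ| = 90° − |δ| = 90° − 11.1° = 78.9° in the northern hemisphere.

|φ| = 78.9°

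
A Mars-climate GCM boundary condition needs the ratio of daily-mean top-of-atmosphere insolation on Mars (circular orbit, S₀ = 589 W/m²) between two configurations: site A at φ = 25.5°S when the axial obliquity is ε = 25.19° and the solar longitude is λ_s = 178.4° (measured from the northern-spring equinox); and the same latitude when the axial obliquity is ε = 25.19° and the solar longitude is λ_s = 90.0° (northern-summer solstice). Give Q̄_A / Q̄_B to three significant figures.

— Configuration A (φ=-25.5°):
Solar declination: sin δ = sin ε · sin λ_s = sin 25.19° × sin 178.4° = 0.01188, so δ = +0.681°.
cos H₀ = −tan(-25.5°) tan(+0.681°) = 0.0057, H₀ = 1.5651 rad.
Bracket: H₀ sin φ sin δ + cos φ cos δ sin H₀ = 1.5651×-0.43051×0.01188 + 0.90259×0.99993×0.99998 = -0.008005 + 0.902509 = 0.894504.
Q̄ = (S₀/π) × [bracket] = (589/π) × 0.894504 = 167.71 W/m².
— Configuration B (φ=-25.5°):
Solar declination: sin δ = sin ε · sin λ_s = sin 25.19° × sin 90.0° = 0.42562, so δ = +25.190°.
cos H₀ = −tan(-25.5°) tan(+25.190°) = 0.2243, H₀ = 1.3445 rad.
Bracket: H₀ sin φ sin δ + cos φ cos δ sin H₀ = 1.3445×-0.43051×0.42562 + 0.90259×0.90490×0.97451 = -0.246358 + 0.795935 = 0.549577.
Q̄ = (S₀/π) × [bracket] = (589/π) × 0.549577 = 103.04 W/m².
Ratio Q̄_A / Q̄_B = 167.71 / 103.04 = 1.628.

Q̄_A / Q̄_B ≈ 1.63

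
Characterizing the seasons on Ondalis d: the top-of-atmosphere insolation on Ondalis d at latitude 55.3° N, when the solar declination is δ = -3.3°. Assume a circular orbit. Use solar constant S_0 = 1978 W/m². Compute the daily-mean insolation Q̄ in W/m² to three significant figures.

Q̄ ≈ 312 W/m²

cos h₀ = −tan(+55.3°) tan(-3.300°) = 0.0833, h₀ = 1.4874 rad.
Bracket: h₀ sin ϕ sin δ + cos ϕ cos δ sin h₀ = 1.4874×0.82214×-0.05756 + 0.56928×0.99834×0.99653 = -0.070387 + 0.566363 = 0.495976.
Q̄ = (S_0/π) × [bracket] = (1978/π) × 0.495976 = 312.3 W/m².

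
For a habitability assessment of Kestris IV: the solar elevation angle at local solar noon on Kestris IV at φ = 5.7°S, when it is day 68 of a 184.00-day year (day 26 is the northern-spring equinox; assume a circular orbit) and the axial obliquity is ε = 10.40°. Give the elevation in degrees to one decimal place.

74.0°

Solar longitude: λ_s = 360° × (68 − 26)/184.00 = 82.174°.
sin δ = sin 10.40° × sin 82.174° = 0.17884, so δ = +10.302°.
At local noon the hour angle is zero, so the zenith angle equals |φ − δ| = |-5.7° − (+10.302°)| = 16.002°.
Elevation = 90° − 16.002° = 74.0°.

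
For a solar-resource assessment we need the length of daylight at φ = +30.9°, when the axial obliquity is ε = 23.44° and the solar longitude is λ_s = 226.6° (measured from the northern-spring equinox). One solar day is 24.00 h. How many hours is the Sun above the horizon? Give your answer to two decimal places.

10.61 h

Solar declination: sin δ = sin ε · sin λ_s = sin 23.44° × sin 226.6° = -0.28902, so δ = -16.799°.
cos H₀ = −tan φ · tan δ = −tan(+30.9°) × tan(-16.799°) = 0.1807, so H₀ = 1.3891 rad = 79.59°.
Daylight = 2H₀/(2π) × 24.00 h = (1.3891/π) × 24.00 = 10.61 h.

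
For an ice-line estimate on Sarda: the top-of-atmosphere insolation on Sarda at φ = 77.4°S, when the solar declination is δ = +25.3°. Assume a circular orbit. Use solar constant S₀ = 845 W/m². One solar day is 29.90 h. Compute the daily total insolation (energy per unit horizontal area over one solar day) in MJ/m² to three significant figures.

cos H₀ = −tan(-77.4°) tan(+25.300°) = 2.1147 ≥ 1 ⇒ polar night, H₀ = 0 and Q̄ = 0.
Daily total = Q̄ × 29.90 h × 3600 s/h = 0.00 MJ/m².

0.00 MJ/m²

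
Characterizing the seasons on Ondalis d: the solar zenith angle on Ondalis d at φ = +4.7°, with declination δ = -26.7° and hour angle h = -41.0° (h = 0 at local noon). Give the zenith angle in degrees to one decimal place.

cos θ_z = sin φ sin δ + cos φ cos δ cos h = -0.036817 + 0.671969 = 0.635152.
θ_z = arccos(0.635152) = 50.6°.

θ_z = 50.6°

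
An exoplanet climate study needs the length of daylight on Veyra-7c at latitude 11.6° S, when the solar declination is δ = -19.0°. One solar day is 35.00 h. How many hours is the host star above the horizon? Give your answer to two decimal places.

cos h₀ = −tan ϕ · tan δ = −tan(-11.6°) × tan(-19.000°) = -0.0707, so h₀ = 1.6415 rad = 94.05°.
Daylight = 2h₀/(2π) × 35.00 h = (1.6415/π) × 35.00 = 18.29 h.

18.29 h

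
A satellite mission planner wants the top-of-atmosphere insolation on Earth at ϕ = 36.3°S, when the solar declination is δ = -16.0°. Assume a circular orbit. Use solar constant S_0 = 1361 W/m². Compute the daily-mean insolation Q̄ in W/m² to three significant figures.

cos h₀ = −tan(-36.3°) tan(-16.000°) = -0.2106, h₀ = 1.7830 rad.
Bracket: h₀ sin ϕ sin δ + cos ϕ cos δ sin h₀ = 1.7830×-0.59201×-0.27564 + 0.80593×0.96126×0.97756 = 0.290953 + 0.757324 = 1.048277.
Q̄ = (S_0/π) × [bracket] = (1361/π) × 1.048277 = 454.1 W/m².

Q̄ ≈ 454 W/m²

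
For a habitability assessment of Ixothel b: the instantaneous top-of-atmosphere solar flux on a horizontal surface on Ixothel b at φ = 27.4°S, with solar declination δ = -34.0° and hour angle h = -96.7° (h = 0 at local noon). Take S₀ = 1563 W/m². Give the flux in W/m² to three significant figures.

cos θ_z = sin φ sin δ + cos φ cos δ cos h = 0.257340 + -0.085873 = 0.171467.
Flux = S₀ · cos θ_z = 1563 × 0.171467 = 268.0 W/m².

268 W/m²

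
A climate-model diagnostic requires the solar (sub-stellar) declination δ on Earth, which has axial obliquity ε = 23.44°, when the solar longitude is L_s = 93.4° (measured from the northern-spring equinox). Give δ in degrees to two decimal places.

sin δ = sin ε · sin L_s = sin 23.44° × sin 93.4° = 0.397088.
δ = arcsin(0.397088) = +23.40°.

δ = +23.40°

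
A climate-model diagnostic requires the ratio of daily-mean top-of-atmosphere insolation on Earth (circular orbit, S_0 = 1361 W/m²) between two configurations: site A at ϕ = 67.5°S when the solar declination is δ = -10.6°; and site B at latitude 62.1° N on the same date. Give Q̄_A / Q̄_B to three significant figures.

Q̄_A / Q̄_B ≈ 2.92

— Configuration A (ϕ=-67.5°):
cos h₀ = −tan(-67.5°) tan(-10.600°) = -0.4518, h₀ = 2.0396 rad.
Bracket: h₀ sin ϕ sin δ + cos ϕ cos δ sin h₀ = 2.0396×-0.92388×-0.18395 + 0.38268×0.98294×0.89212 = 0.346625 + 0.335572 = 0.682197.
Q̄ = (S_0/π) × [bracket] = (1361/π) × 0.682197 = 295.54 W/m².
— Configuration B (ϕ=+62.1°):
cos h₀ = −tan(+62.1°) tan(-10.600°) = 0.3535, h₀ = 1.2095 rad.
Bracket: h₀ sin ϕ sin δ + cos ϕ cos δ sin h₀ = 1.2095×0.88377×-0.18395 + 0.46793×0.98294×0.93545 = -0.196628 + 0.430258 = 0.233630.
Q̄ = (S_0/π) × [bracket] = (1361/π) × 0.233630 = 101.21 W/m².
Ratio Q̄_A / Q̄_B = 295.54 / 101.21 = 2.920.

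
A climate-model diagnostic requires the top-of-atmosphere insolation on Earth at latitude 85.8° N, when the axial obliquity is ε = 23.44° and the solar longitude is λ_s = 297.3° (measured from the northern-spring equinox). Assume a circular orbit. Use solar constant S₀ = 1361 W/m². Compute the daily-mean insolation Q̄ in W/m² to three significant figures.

Q̄ ≈ 0.00 W/m²

Solar declination: sin δ = sin ε · sin λ_s = sin 23.44° × sin 297.3° = -0.35348, so δ = -20.700°.
cos H₀ = −tan(+85.8°) tan(-20.700°) = 5.1457 ≥ 1 ⇒ polar night, H₀ = 0 and Q̄ = 0.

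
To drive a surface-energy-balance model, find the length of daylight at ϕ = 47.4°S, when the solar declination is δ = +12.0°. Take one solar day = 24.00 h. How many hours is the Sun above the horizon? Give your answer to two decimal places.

cos h₀ = −tan ϕ · tan δ = −tan(-47.4°) × tan(+12.000°) = 0.2312, so h₀ = 1.3375 rad = 76.64°.
Daylight = 2h₀/(2π) × 24.00 h = (1.3375/π) × 24.00 = 10.22 h.

10.22 h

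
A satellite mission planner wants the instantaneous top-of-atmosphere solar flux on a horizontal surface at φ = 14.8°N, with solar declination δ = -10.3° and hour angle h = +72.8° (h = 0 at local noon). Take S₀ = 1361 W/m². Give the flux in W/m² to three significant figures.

321 W/m²

cos θ_z = sin φ sin δ + cos φ cos δ cos h = -0.045674 + 0.281290 = 0.235616.
Flux = S₀ · cos θ_z = 1361 × 0.235616 = 320.7 W/m².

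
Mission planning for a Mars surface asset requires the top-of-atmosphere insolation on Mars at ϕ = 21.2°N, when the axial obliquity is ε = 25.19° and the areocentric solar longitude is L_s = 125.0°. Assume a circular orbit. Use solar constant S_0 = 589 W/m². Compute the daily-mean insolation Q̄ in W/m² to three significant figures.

sin δ = sin 25.19° × sin 125.0° = 0.34865, so δ = +20.405°.
cos h₀ = −tan(+21.2°) tan(+20.405°) = -0.1443, h₀ = 1.7156 rad.
Bracket: h₀ sin ϕ sin δ + cos ϕ cos δ sin h₀ = 1.7156×0.36162×0.34865 + 0.93232×0.93725×0.98954 = 0.216301 + 0.864677 = 1.080978.
Q̄ = (S_0/π) × [bracket] = (589/π) × 1.080978 = 202.7 W/m².

Q̄ ≈ 203 W/m²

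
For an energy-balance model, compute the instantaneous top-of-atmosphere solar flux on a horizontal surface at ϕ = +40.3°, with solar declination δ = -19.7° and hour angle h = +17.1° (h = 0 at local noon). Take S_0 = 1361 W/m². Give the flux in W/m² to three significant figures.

637 W/m²

cos θ_z = sin ϕ sin δ + cos ϕ cos δ cos h = -0.218030 + 0.686288 = 0.468258.
Flux = S_0 · cos θ_z = 1361 × 0.468258 = 637.3 W/m².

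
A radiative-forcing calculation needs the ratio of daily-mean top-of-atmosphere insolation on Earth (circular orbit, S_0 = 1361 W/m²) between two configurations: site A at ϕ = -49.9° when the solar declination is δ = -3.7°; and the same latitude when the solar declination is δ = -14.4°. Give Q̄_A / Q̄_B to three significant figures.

Q̄_A / Q̄_B ≈ 0.759

— Configuration A (ϕ=-49.9°):
cos h₀ = −tan(-49.9°) tan(-3.700°) = -0.0768, h₀ = 1.6477 rad.
Bracket: h₀ sin ϕ sin δ + cos ϕ cos δ sin h₀ = 1.6477×-0.76492×-0.06453 + 0.64412×0.99792×0.99705 = 0.081331 + 0.640884 = 0.722215.
Q̄ = (S_0/π) × [bracket] = (1361/π) × 0.722215 = 312.88 W/m².
— Configuration B (ϕ=-49.9°):
cos h₀ = −tan(-49.9°) tan(-14.400°) = -0.3049, h₀ = 1.8806 rad.
Bracket: h₀ sin ϕ sin δ + cos ϕ cos δ sin h₀ = 1.8806×-0.76492×-0.24869 + 0.64412×0.96858×0.95238 = 0.357743 + 0.594173 = 0.951916.
Q̄ = (S_0/π) × [bracket] = (1361/π) × 0.951916 = 412.39 W/m².
Ratio Q̄_A / Q̄_B = 312.88 / 412.39 = 0.7587.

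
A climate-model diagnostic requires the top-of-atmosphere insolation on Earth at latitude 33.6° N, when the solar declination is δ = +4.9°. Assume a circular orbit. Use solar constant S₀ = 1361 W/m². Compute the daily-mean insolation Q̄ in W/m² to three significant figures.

cos H₀ = −tan(+33.6°) tan(+4.900°) = -0.0570, H₀ = 1.6278 rad.
Bracket: H₀ sin φ sin δ + cos φ cos δ sin H₀ = 1.6278×0.55339×0.08542 + 0.83292×0.99635×0.99838 = 0.076947 + 0.828535 = 0.905482.
Q̄ = (S₀/π) × [bracket] = (1361/π) × 0.905482 = 392.3 W/m².

Q̄ ≈ 392 W/m²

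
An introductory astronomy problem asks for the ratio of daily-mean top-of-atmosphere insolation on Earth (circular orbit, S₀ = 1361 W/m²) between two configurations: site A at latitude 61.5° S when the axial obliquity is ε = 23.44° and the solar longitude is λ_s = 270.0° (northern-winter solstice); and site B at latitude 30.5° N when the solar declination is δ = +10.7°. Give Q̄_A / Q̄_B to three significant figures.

Q̄_A / Q̄_B ≈ 1.14

— Configuration A (φ=-61.5°):
Solar declination: sin δ = sin ε · sin λ_s = sin 23.44° × sin 270.0° = -0.39779, so δ = -23.440°.
cos H₀ = −tan(-61.5°) tan(-23.440°) = -0.7985, H₀ = 2.4956 rad.
Bracket: H₀ sin φ sin δ + cos φ cos δ sin H₀ = 2.4956×-0.87882×-0.39779 + 0.47716×0.91748×0.60195 = 0.872426 + 0.263525 = 1.135951.
Q̄ = (S₀/π) × [bracket] = (1361/π) × 1.135951 = 492.12 W/m².
— Configuration B (φ=+30.5°):
cos H₀ = −tan(+30.5°) tan(+10.700°) = -0.1113, H₀ = 1.6823 rad.
Bracket: H₀ sin φ sin δ + cos φ cos δ sin H₀ = 1.6823×0.50754×0.18567 + 0.86163×0.98261×0.99379 = 0.158531 + 0.841389 = 0.999920.
Q̄ = (S₀/π) × [bracket] = (1361/π) × 0.999920 = 433.19 W/m².
Ratio Q̄_A / Q̄_B = 492.12 / 433.19 = 1.136.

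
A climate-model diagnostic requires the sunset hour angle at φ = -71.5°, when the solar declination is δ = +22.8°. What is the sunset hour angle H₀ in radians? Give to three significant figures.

H₀ = 0.00 rad

cos H₀ = −tan φ · tan δ = 1.2563 ≥ 1, so the Sun never rises (polar night) and H₀ = 0.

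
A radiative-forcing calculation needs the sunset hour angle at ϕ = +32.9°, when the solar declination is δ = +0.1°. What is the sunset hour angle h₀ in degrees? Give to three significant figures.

cos h₀ = −tan ϕ · tan δ = −tan(+32.9°) × tan(+0.100°) = -0.0011, so h₀ = 1.5719 rad = 90.06°.

h₀ = 90.1°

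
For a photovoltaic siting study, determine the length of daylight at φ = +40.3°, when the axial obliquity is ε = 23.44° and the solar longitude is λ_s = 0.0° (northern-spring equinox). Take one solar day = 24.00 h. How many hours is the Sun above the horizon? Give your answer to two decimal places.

Solar declination: sin δ = sin ε · sin λ_s = sin 23.44° × sin 0.0° = 0.00000, so δ = +0.000°.
cos H₀ = −tan φ · tan δ = −tan(+40.3°) × tan(+0.000°) = -0.0000, so H₀ = 1.5708 rad = 90.00°.
Daylight = 2H₀/(2π) × 24.00 h = (1.5708/π) × 24.00 = 12.00 h.

12.00 h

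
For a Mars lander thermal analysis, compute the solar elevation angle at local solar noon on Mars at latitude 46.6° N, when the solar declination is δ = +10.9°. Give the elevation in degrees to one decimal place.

54.3°

At local noon the hour angle is zero, so the zenith angle equals |φ − δ| = |+46.6° − (+10.900°)| = 35.700°.
Elevation = 90° − 35.700° = 54.3°.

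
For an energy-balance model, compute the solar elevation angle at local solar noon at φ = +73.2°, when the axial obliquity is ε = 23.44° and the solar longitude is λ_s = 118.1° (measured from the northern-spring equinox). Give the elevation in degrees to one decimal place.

37.3°

Solar declination: sin δ = sin ε · sin λ_s = sin 23.44° × sin 118.1° = 0.35090, so δ = +20.542°.
At local noon the hour angle is zero, so the zenith angle equals |φ − δ| = |+73.2° − (+20.542°)| = 52.658°.
Elevation = 90° − 52.658° = 37.3°.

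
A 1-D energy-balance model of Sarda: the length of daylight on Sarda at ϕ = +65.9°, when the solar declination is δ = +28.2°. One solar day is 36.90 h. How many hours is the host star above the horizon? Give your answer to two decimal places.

Sunrise equation: cos h₀ = −tan ϕ · tan δ = -1.1987 ≤ −1, so the host star never sets (polar day) and h₀ = π.
Daylight = 2h₀/(2π) × 36.90 h = (3.1416/π) × 36.90 = 36.90 h.

36.90 h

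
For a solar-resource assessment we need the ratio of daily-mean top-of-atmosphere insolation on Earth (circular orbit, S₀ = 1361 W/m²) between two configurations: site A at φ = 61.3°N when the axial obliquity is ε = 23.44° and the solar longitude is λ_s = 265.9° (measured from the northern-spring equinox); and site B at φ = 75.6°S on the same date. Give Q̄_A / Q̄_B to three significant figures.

Q̄_A / Q̄_B ≈ 0.0336

— Configuration A (φ=+61.3°):
Solar declination: sin δ = sin ε · sin λ_s = sin 23.44° × sin 265.9° = -0.39677, so δ = -23.376°.
cos H₀ = −tan(+61.3°) tan(-23.376°) = 0.7895, H₀ = 0.6608 rad.
Bracket: H₀ sin φ sin δ + cos φ cos δ sin H₀ = 0.6608×0.87715×-0.39677 + 0.48022×0.91792×0.61372 = -0.229976 + 0.270530 = 0.040554.
Q̄ = (S₀/π) × [bracket] = (1361/π) × 0.040554 = 17.569 W/m².
— Configuration B (φ=-75.6°):
cos H₀ = −tan(-75.6°) tan(-23.376°) = -1.6835 ≤ −1 ⇒ polar day, H₀ = π.
Bracket: H₀ sin φ sin δ + cos φ cos δ sin H₀ = 3.1416×-0.96858×-0.39677 + 0.24869×0.91792×0.00000 = 1.207328 + 0.000000 = 1.207328.
Q̄ = (S₀/π) × [bracket] = (1361/π) × 1.207328 = 523.04 W/m².
Ratio Q̄_A / Q̄_B = 17.569 / 523.04 = 0.03359.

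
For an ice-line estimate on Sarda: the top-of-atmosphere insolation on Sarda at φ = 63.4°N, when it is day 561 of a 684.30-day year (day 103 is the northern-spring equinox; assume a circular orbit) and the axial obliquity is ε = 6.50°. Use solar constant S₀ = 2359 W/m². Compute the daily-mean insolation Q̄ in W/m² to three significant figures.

Q̄ ≈ 237 W/m²

Solar longitude: λ_s = 360° × (561 − 103)/684.30 = 240.947°.
sin δ = sin 6.50° × sin 240.947° = -0.09896, so δ = -5.679°.
cos H₀ = −tan(+63.4°) tan(-5.679°) = 0.1986, H₀ = 1.3709 rad.
Bracket: H₀ sin φ sin δ + cos φ cos δ sin H₀ = 1.3709×0.89415×-0.09896 + 0.44776×0.99509×0.98008 = -0.121304 + 0.436686 = 0.315382.
Q̄ = (S₀/π) × [bracket] = (2359/π) × 0.315382 = 236.8 W/m².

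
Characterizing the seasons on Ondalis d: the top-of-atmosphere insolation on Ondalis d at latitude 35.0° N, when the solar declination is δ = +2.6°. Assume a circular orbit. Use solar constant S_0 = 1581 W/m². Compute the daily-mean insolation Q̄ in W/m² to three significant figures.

cos h₀ = −tan(+35.0°) tan(+2.600°) = -0.0318, h₀ = 1.6026 rad.
Bracket: h₀ sin ϕ sin δ + cos ϕ cos δ sin h₀ = 1.6026×0.57358×0.04536 + 0.81915×0.99897×0.99949 = 0.041696 + 0.817889 = 0.859585.
Q̄ = (S_0/π) × [bracket] = (1581/π) × 0.859585 = 432.6 W/m².

Q̄ ≈ 433 W/m²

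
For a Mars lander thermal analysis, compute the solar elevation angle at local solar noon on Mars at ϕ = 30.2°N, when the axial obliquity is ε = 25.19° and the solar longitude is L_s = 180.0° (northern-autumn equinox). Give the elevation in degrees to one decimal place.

Solar declination: sin δ = sin ε · sin L_s = sin 25.19° × sin 180.0° = 0.00000, so δ = +0.000°.
At local noon the hour angle is zero, so the zenith angle equals |ϕ − δ| = |+30.2° − (+0.000°)| = 30.200°.
Elevation = 90° − 30.200° = 59.8°.

59.8°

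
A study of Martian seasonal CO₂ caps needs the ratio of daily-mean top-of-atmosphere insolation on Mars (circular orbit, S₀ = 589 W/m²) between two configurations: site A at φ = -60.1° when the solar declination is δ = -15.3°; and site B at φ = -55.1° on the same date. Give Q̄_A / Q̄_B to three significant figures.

— Configuration A (φ=-60.1°):
cos H₀ = −tan(-60.1°) tan(-15.300°) = -0.4758, H₀ = 2.0666 rad.
Bracket: H₀ sin φ sin δ + cos φ cos δ sin H₀ = 2.0666×-0.86690×-0.26387 + 0.49849×0.96456×0.87958 = 0.472732 + 0.422923 = 0.895655.
Q̄ = (S₀/π) × [bracket] = (589/π) × 0.895655 = 167.92 W/m².
— Configuration B (φ=-55.1°):
cos H₀ = −tan(-55.1°) tan(-15.300°) = -0.3922, H₀ = 1.9738 rad.
Bracket: H₀ sin φ sin δ + cos φ cos δ sin H₀ = 1.9738×-0.82015×-0.26387 + 0.57215×0.96456×0.91990 = 0.427156 + 0.507668 = 0.934824.
Q̄ = (S₀/π) × [bracket] = (589/π) × 0.934824 = 175.27 W/m².
Ratio Q̄_A / Q̄_B = 167.92 / 175.27 = 0.9581.

Q̄_A / Q̄_B ≈ 0.958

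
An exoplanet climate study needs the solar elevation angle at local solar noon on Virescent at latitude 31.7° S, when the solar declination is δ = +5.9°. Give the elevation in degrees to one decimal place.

52.4°

At local noon the hour angle is zero, so the zenith angle equals |ϕ − δ| = |-31.7° − (+5.900°)| = 37.600°.
Elevation = 90° − 37.600° = 52.4°.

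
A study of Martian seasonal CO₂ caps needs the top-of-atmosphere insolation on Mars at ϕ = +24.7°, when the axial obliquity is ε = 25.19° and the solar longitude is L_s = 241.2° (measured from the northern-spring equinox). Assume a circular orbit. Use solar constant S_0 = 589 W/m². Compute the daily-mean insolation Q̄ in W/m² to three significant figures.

Solar declination: sin δ = sin ε · sin L_s = sin 25.19° × sin 241.2° = -0.37297, so δ = -21.899°.
cos h₀ = −tan(+24.7°) tan(-21.899°) = 0.1849, h₀ = 1.3848 rad.
Bracket: h₀ sin ϕ sin δ + cos ϕ cos δ sin h₀ = 1.3848×0.41787×-0.37297 + 0.90851×0.92784×0.98276 = -0.215825 + 0.828419 = 0.612594.
Q̄ = (S_0/π) × [bracket] = (589/π) × 0.612594 = 114.9 W/m².

Q̄ ≈ 115 W/m²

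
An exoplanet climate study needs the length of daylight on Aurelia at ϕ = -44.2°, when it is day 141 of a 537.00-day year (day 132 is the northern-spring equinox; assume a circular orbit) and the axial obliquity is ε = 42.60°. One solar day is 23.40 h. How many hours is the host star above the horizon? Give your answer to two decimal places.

11.18 h

Solar longitude: L_s = 360° × (141 − 132)/537.00 = 6.034°.
sin δ = sin 42.60° × sin 6.034° = 0.07115, so δ = +4.080°.
cos h₀ = −tan ϕ · tan δ = −tan(-44.2°) × tan(+4.080°) = 0.0694, so h₀ = 1.5014 rad = 86.02°.
Daylight = 2h₀/(2π) × 23.40 h = (1.5014/π) × 23.40 = 11.18 h.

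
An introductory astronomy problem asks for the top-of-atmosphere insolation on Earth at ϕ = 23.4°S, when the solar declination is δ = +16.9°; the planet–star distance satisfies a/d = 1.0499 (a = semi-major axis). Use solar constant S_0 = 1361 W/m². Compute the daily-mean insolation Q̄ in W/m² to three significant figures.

cos h₀ = −tan(-23.4°) tan(+16.900°) = 0.1315, h₀ = 1.4389 rad.
Bracket: h₀ sin ϕ sin δ + cos ϕ cos δ sin h₀ = 1.4389×-0.39715×0.29070 + 0.91775×0.95681×0.99132 = -0.166123 + 0.870490 = 0.704367.
Inverse-square distance factor (a/d)² = 1.0499² = 1.102290.
Q̄ = (S_0/π) × 1.102290 × [bracket] = (1361/π) × 1.102290 × 0.704367 = 336.4 W/m².

Q̄ ≈ 336 W/m²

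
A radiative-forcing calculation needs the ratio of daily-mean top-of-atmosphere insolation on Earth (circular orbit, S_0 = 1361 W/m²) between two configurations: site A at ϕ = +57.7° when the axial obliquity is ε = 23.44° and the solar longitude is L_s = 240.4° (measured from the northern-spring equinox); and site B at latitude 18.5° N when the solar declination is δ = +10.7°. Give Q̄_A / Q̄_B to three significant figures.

— Configuration A (ϕ=+57.7°):
Solar declination: sin δ = sin ε · sin L_s = sin 23.44° × sin 240.4° = -0.34588, so δ = -20.235°.
cos h₀ = −tan(+57.7°) tan(-20.235°) = 0.5831, h₀ = 0.9482 rad.
Bracket: h₀ sin ϕ sin δ + cos ϕ cos δ sin h₀ = 0.9482×0.84526×-0.34588 + 0.53435×0.93828×0.81239 = -0.277214 + 0.407308 = 0.130094.
Q̄ = (S_0/π) × [bracket] = (1361/π) × 0.130094 = 56.359 W/m².
— Configuration B (ϕ=+18.5°):
cos h₀ = −tan(+18.5°) tan(+10.700°) = -0.0632, h₀ = 1.6341 rad.
Bracket: h₀ sin ϕ sin δ + cos ϕ cos δ sin h₀ = 1.6341×0.31730×0.18567 + 0.94832×0.98261×0.99800 = 0.096270 + 0.929965 = 1.026235.
Q̄ = (S_0/π) × [bracket] = (1361/π) × 1.026235 = 444.59 W/m².
Ratio Q̄_A / Q̄_B = 56.359 / 444.59 = 0.1268.

Q̄_A / Q̄_B ≈ 0.127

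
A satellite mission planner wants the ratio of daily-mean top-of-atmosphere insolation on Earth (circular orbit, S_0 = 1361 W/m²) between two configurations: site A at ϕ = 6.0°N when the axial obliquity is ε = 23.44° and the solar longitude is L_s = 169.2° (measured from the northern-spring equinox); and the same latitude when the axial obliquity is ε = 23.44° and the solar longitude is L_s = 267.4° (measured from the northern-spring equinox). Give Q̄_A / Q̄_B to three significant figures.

— Configuration A (ϕ=+6.0°):
Solar declination: sin δ = sin ε · sin L_s = sin 23.44° × sin 169.2° = 0.07454, so δ = +4.275°.
cos h₀ = −tan(+6.0°) tan(+4.275°) = -0.0079, h₀ = 1.5787 rad.
Bracket: h₀ sin ϕ sin δ + cos ϕ cos δ sin h₀ = 1.5787×0.10453×0.07454 + 0.99452×0.99722×0.99997 = 0.012301 + 0.991725 = 1.004026.
Q̄ = (S_0/π) × [bracket] = (1361/π) × 1.004026 = 434.96 W/m².
— Configuration B (ϕ=+6.0°):
Solar declination: sin δ = sin ε · sin L_s = sin 23.44° × sin 267.4° = -0.39738, so δ = -23.414°.
cos h₀ = −tan(+6.0°) tan(-23.414°) = 0.0455, h₀ = 1.5253 rad.
Bracket: h₀ sin ϕ sin δ + cos ϕ cos δ sin h₀ = 1.5253×0.10453×-0.39738 + 0.99452×0.91765×0.99896 = -0.063358 + 0.911672 = 0.848314.
Q̄ = (S_0/π) × [bracket] = (1361/π) × 0.848314 = 367.51 W/m².
Ratio Q̄_A / Q̄_B = 434.96 / 367.51 = 1.184.

Q̄_A / Q̄_B ≈ 1.18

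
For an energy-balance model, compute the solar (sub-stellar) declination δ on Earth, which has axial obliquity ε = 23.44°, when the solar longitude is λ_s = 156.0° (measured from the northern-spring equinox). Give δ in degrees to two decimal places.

sin δ = sin ε · sin λ_s = sin 23.44° × sin 156.0° = 0.161795.
δ = arcsin(0.161795) = +9.31°.

δ = +9.31°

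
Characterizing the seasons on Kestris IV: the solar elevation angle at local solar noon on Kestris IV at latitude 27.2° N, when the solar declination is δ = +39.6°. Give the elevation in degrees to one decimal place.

At local noon the hour angle is zero, so the zenith angle equals |ϕ − δ| = |+27.2° − (+39.600°)| = 12.400°.
Elevation = 90° − 12.400° = 77.6°.

77.6°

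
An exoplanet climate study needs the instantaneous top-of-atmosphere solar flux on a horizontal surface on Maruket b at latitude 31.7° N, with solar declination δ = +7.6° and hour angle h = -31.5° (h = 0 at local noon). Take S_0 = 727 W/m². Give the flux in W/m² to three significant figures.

573 W/m²

cos θ_z = sin ϕ sin δ + cos ϕ cos δ cos h = 0.069497 + 0.719063 = 0.788560.
Flux = S_0 · cos θ_z = 727 × 0.788560 = 573.3 W/m².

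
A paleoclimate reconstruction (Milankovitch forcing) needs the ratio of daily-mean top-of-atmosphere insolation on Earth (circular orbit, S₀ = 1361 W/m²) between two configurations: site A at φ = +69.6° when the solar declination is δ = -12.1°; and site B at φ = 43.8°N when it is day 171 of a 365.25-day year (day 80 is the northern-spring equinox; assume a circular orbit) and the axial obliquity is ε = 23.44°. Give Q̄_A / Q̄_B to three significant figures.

Q̄_A / Q̄_B ≈ 0.0786

— Configuration A (φ=+69.6°):
cos H₀ = −tan(+69.6°) tan(-12.100°) = 0.5765, H₀ = 0.9564 rad.
Bracket: H₀ sin φ sin δ + cos φ cos δ sin H₀ = 0.9564×0.93728×-0.20962 + 0.34857×0.97778×0.81713 = -0.187906 + 0.278498 = 0.090592.
Q̄ = (S₀/π) × [bracket] = (1361/π) × 0.090592 = 39.246 W/m².
— Configuration B (φ=+43.8°):
Solar longitude: λ_s = 360° × (171 − 80)/365.25 = 89.692°.
sin δ = sin 23.44° × sin 89.692° = 0.39778, so δ = +23.440°.
cos H₀ = −tan(+43.8°) tan(+23.440°) = -0.4158, H₀ = 1.9996 rad.
Bracket: H₀ sin φ sin δ + cos φ cos δ sin H₀ = 1.9996×0.69214×0.39778 + 0.72176×0.91748×0.90947 = 0.550529 + 0.602251 = 1.152780.
Q̄ = (S₀/π) × [bracket] = (1361/π) × 1.152780 = 499.41 W/m².
Ratio Q̄_A / Q̄_B = 39.246 / 499.41 = 0.07858.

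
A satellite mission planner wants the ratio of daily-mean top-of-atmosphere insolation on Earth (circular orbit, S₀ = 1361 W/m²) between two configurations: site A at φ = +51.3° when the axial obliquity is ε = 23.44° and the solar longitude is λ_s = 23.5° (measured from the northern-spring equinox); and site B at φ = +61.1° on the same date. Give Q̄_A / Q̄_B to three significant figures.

— Configuration A (φ=+51.3°):
Solar declination: sin δ = sin ε · sin λ_s = sin 23.44° × sin 23.5° = 0.15862, so δ = +9.127°.
cos H₀ = −tan(+51.3°) tan(+9.127°) = -0.2005, H₀ = 1.7727 rad.
Bracket: H₀ sin φ sin δ + cos φ cos δ sin H₀ = 1.7727×0.78043×0.15862 + 0.62524×0.98734×0.97969 = 0.219446 + 0.604787 = 0.824233.
Q̄ = (S₀/π) × [bracket] = (1361/π) × 0.824233 = 357.07 W/m².
— Configuration B (φ=+61.1°):
cos H₀ = −tan(+61.1°) tan(+9.127°) = -0.2910, H₀ = 1.8661 rad.
Bracket: H₀ sin φ sin δ + cos φ cos δ sin H₀ = 1.8661×0.87546×0.15862 + 0.48328×0.98734×0.95672 = 0.259137 + 0.456510 = 0.715647.
Q̄ = (S₀/π) × [bracket] = (1361/π) × 0.715647 = 310.03 W/m².
Ratio Q̄_A / Q̄_B = 357.07 / 310.03 = 1.152.

Q̄_A / Q̄_B ≈ 1.15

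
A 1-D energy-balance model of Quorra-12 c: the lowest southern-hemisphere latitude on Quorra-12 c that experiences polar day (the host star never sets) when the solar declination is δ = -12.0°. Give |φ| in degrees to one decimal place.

Polar day requires cos H₀ = −tan φ tan δ ≤ −1, i.e. tan φ tan δ ≥ 1.
The boundary is |tan φ| · |tan δ| = 1, so |φ| = 90° − |δ| = 90° − 12.0° = 78.0° in the southern hemisphere.

|φ| = 78.0°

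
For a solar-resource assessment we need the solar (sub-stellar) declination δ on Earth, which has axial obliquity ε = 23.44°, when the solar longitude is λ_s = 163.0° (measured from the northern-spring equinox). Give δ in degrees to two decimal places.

δ = +6.68°

sin δ = sin ε · sin λ_s = sin 23.44° × sin 163.0° = 0.116302.
δ = arcsin(0.116302) = +6.68°.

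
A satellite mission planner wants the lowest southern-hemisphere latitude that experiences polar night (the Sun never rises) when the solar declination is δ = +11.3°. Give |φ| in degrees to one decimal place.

|φ| = 78.7°

Polar night requires cos H₀ = −tan φ tan δ ≥ 1, i.e. tan φ tan δ ≤ −1.
The boundary is |tan φ| · |tan δ| = 1, so |φ| = 90° − |δ| = 90° − 11.3° = 78.7° in the southern hemisphere.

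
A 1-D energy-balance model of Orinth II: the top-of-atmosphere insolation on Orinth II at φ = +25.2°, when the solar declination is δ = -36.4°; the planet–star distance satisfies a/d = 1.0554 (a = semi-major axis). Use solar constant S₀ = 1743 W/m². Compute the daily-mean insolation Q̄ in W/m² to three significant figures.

cos H₀ = −tan(+25.2°) tan(-36.400°) = 0.3469, H₀ = 1.2165 rad.
Bracket: H₀ sin φ sin δ + cos φ cos δ sin H₀ = 1.2165×0.42578×-0.59342 + 0.90483×0.80489×0.93789 = -0.307369 + 0.683055 = 0.375686.
Inverse-square distance factor (a/d)² = 1.0554² = 1.113869.
Q̄ = (S₀/π) × 1.113869 × [bracket] = (1743/π) × 1.113869 × 0.375686 = 232.2 W/m².

Q̄ ≈ 232 W/m²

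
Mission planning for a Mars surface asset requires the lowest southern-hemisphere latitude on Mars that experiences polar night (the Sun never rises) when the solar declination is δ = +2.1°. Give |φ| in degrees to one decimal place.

Polar night requires cos H₀ = −tan φ tan δ ≥ 1, i.e. tan φ tan δ ≤ −1.
The boundary is |tan φ| · |tan δ| = 1, so |φ| = 90° − |δ| = 90° − 2.1° = 87.9° in the southern hemisphere.

|φ| = 87.9°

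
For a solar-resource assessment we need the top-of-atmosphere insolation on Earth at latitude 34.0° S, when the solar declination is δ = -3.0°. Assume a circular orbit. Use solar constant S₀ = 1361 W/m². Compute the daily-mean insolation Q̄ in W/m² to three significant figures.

cos H₀ = −tan(-34.0°) tan(-3.000°) = -0.0353, H₀ = 1.6062 rad.
Bracket: H₀ sin φ sin δ + cos φ cos δ sin H₀ = 1.6062×-0.55919×-0.05234 + 0.82904×0.99863×0.99938 = 0.047010 + 0.827391 = 0.874401.
Q̄ = (S₀/π) × [bracket] = (1361/π) × 0.874401 = 378.8 W/m².

Q̄ ≈ 379 W/m²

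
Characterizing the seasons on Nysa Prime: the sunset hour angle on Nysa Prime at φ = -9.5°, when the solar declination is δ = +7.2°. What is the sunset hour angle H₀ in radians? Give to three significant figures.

cos H₀ = −tan φ · tan δ = −tan(-9.5°) × tan(+7.200°) = 0.0211, so H₀ = 1.5497 rad = 88.79°.

H₀ = 1.55 rad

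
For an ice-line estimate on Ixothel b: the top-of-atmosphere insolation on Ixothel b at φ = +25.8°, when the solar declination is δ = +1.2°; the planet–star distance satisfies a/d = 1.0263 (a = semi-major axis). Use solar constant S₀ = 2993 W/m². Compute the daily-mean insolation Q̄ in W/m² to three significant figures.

Q̄ ≈ 918 W/m²

cos H₀ = −tan(+25.8°) tan(+1.200°) = -0.0101, H₀ = 1.5809 rad.
Bracket: H₀ sin φ sin δ + cos φ cos δ sin H₀ = 1.5809×0.43523×0.02094 + 0.90032×0.99978×0.99995 = 0.014408 + 0.900077 = 0.914485.
Inverse-square distance factor (a/d)² = 1.0263² = 1.053292.
Q̄ = (S₀/π) × 1.053292 × [bracket] = (2993/π) × 1.053292 × 0.914485 = 917.7 W/m².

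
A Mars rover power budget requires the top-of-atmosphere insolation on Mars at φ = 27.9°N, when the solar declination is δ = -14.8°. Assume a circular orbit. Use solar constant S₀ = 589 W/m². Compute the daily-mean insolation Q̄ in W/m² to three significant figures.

Q̄ ≈ 127 W/m²

cos H₀ = −tan(+27.9°) tan(-14.800°) = 0.1399, H₀ = 1.4304 rad.
Bracket: H₀ sin φ sin δ + cos φ cos δ sin H₀ = 1.4304×0.46793×-0.25545 + 0.88377×0.96682×0.99017 = -0.170980 + 0.846047 = 0.675067.
Q̄ = (S₀/π) × [bracket] = (589/π) × 0.675067 = 126.6 W/m².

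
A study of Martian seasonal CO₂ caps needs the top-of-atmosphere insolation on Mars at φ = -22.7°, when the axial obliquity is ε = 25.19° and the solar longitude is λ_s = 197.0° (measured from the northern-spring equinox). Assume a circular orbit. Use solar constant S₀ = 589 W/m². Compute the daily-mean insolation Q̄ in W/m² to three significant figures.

Solar declination: sin δ = sin ε · sin λ_s = sin 25.19° × sin 197.0° = -0.12444, so δ = -7.148°.
cos H₀ = −tan(-22.7°) tan(-7.148°) = -0.0525, H₀ = 1.6233 rad.
Bracket: H₀ sin φ sin δ + cos φ cos δ sin H₀ = 1.6233×-0.38591×-0.12444 + 0.92254×0.99223×0.99862 = 0.077955 + 0.914109 = 0.992064.
Q̄ = (S₀/π) × [bracket] = (589/π) × 0.992064 = 186.0 W/m².

Q̄ ≈ 186 W/m²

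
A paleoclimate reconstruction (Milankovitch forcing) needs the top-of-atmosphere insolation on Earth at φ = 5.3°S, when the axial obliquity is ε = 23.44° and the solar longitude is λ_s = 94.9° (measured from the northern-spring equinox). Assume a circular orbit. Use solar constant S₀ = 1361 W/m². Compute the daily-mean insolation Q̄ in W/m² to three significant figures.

Q̄ ≈ 371 W/m²

Solar declination: sin δ = sin ε · sin λ_s = sin 23.44° × sin 94.9° = 0.39633, so δ = +23.349°.
cos H₀ = −tan(-5.3°) tan(+23.349°) = 0.0400, H₀ = 1.5307 rad.
Bracket: H₀ sin φ sin δ + cos φ cos δ sin H₀ = 1.5307×-0.09237×0.39633 + 0.99572×0.91811×0.99920 = -0.056037 + 0.913449 = 0.857412.
Q̄ = (S₀/π) × [bracket] = (1361/π) × 0.857412 = 371.4 W/m².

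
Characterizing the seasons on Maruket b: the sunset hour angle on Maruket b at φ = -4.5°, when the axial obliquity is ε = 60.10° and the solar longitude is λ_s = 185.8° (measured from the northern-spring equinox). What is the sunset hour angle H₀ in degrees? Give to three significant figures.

Solar declination: sin δ = sin ε · sin λ_s = sin 60.10° × sin 185.8° = -0.08761, so δ = -5.026°.
cos H₀ = −tan φ · tan δ = −tan(-4.5°) × tan(-5.026°) = -0.0069, so H₀ = 1.5777 rad = 90.40°.

H₀ = 90.4°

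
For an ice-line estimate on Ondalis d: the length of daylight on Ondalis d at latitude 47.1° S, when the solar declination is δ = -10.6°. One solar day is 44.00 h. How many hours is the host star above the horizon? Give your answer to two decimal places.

24.84 h

cos H₀ = −tan φ · tan δ = −tan(-47.1°) × tan(-10.600°) = -0.2014, so H₀ = 1.7736 rad = 101.62°.
Daylight = 2H₀/(2π) × 44.00 h = (1.7736/π) × 44.00 = 24.84 h.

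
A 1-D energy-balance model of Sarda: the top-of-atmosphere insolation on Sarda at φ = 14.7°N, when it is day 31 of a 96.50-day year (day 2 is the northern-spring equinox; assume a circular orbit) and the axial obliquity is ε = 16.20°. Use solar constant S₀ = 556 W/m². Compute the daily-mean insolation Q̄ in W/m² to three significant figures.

Solar longitude: λ_s = 360° × (31 − 2)/96.50 = 108.187°.
sin δ = sin 16.20° × sin 108.187° = 0.26505, so δ = +15.370°.
cos H₀ = −tan(+14.7°) tan(+15.370°) = -0.0721, H₀ = 1.6430 rad.
Bracket: H₀ sin φ sin δ + cos φ cos δ sin H₀ = 1.6430×0.25376×0.26505 + 0.96727×0.96423×0.99740 = 0.110507 + 0.930246 = 1.040753.
Q̄ = (S₀/π) × [bracket] = (556/π) × 1.040753 = 184.2 W/m².

Q̄ ≈ 184 W/m²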